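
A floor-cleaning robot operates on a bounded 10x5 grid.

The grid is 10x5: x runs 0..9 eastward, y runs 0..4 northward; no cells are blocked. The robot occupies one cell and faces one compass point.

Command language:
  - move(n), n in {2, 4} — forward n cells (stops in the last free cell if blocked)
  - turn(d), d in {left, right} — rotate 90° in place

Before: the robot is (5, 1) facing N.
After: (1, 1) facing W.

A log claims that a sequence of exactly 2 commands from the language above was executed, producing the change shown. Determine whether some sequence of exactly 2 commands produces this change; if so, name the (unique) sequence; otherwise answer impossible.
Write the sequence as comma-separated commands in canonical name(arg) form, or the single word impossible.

turn(left), move(4)

key: running move(4) before turn(left) would end elsewhere — order is forced
initial: (5, 1) facing N
t=1 turn(left) ⇒ (5, 1) facing W
t=2 move(4) ⇒ (1, 1) facing W
no rival 2-sequence matches.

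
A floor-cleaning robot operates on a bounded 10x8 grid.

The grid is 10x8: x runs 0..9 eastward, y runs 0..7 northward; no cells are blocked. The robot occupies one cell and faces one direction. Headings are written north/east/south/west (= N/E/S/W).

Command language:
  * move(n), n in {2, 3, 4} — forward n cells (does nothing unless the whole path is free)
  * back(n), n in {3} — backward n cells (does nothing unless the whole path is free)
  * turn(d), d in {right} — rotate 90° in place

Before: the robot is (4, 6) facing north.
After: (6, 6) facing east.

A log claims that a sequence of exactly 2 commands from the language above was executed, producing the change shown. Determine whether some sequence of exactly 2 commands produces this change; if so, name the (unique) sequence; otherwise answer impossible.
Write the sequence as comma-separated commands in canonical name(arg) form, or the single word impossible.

key: position moved to (6,6) AND the heading swung to E — translation plus rotation needed
from: (4, 6) facing north
[1] after turn(right): (4, 6) facing east
[2] after move(2): (6, 6) facing east
uniquely the one of 25 2-step routes that fits.

turn(right), move(2)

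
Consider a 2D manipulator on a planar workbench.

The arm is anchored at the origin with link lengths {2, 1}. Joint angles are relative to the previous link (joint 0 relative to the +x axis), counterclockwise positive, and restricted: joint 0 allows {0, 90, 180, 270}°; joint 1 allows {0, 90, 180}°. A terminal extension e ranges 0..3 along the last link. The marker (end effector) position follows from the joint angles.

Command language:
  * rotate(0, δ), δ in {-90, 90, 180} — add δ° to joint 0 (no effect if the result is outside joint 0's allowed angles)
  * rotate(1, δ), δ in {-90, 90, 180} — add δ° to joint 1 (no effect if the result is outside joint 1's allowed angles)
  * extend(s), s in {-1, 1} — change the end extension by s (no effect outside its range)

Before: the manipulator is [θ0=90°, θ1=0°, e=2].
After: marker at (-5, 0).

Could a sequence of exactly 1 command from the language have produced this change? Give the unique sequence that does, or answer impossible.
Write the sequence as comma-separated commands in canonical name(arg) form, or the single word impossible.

start: [θ0=90°, θ1=0°, e=2]
t=1 rotate(0, 90) ⇒ [θ0=180°, θ1=0°, e=2]
no other 1-command option fits: unique.

rotate(0, 90)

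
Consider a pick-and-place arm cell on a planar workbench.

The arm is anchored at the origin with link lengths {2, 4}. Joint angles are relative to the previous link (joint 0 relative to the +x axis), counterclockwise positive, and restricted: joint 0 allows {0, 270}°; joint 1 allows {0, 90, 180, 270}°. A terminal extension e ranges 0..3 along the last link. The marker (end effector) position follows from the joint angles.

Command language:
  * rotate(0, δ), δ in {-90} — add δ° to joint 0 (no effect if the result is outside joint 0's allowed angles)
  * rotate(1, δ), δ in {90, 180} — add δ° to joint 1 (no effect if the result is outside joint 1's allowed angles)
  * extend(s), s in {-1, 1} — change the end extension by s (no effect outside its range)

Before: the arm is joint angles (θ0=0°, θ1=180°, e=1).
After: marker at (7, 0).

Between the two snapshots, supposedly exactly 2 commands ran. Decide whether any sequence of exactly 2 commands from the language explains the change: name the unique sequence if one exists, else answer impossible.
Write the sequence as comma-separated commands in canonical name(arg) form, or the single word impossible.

t0: joint angles (θ0=0°, θ1=180°, e=1)
t=1 rotate(1, 90) ⇒ joint angles (θ0=0°, θ1=270°, e=1)
t=2 rotate(1, 90) ⇒ joint angles (θ0=0°, θ1=0°, e=1)
no rival 2-sequence matches.

rotate(1, 90), rotate(1, 90)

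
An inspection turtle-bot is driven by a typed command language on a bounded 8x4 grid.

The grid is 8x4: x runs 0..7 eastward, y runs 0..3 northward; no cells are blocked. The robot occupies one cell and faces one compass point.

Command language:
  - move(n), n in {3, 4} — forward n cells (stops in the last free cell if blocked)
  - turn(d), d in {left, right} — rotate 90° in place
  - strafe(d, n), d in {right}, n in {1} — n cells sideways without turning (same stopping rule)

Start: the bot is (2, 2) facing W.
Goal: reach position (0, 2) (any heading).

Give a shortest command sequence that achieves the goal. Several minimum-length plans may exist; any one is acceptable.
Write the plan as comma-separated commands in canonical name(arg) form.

initial: (2, 2) facing W
1. move(4) → (0, 2) facing W
shorter routes all fall short; 1 is best.

move(4)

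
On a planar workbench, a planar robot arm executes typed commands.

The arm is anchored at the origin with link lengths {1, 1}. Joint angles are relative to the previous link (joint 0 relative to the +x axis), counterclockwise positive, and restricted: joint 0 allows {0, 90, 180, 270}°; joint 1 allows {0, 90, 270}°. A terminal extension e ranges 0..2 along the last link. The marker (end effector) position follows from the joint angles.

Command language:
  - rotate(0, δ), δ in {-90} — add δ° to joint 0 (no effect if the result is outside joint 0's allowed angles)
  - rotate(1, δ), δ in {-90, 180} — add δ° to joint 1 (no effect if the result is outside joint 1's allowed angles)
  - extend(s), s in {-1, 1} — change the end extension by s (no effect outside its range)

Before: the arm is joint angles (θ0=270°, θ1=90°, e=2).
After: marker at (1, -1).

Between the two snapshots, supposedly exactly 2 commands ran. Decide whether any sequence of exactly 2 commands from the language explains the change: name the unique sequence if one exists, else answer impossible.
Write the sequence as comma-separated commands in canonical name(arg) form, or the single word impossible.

t0: joint angles (θ0=270°, θ1=90°, e=2)
1. extend(-1) → joint angles (θ0=270°, θ1=90°, e=1)
2. extend(-1) → joint angles (θ0=270°, θ1=90°, e=0)
no rival 2-sequence matches.

extend(-1), extend(-1)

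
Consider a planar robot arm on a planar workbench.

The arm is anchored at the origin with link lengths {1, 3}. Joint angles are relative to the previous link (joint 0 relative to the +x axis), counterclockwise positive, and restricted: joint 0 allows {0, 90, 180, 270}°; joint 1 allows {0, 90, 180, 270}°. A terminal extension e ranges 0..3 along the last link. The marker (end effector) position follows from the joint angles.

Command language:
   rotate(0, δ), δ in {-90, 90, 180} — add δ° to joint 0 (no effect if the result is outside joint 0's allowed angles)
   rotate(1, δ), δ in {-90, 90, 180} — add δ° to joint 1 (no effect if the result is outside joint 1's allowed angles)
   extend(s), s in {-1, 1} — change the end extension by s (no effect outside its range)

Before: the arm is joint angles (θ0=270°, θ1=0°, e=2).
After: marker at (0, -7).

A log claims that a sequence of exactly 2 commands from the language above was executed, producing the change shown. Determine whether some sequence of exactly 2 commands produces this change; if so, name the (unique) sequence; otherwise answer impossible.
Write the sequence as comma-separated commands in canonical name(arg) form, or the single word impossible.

start: joint angles (θ0=270°, θ1=0°, e=2)
t=1 extend(1) ⇒ joint angles (θ0=270°, θ1=0°, e=3)
t=2 extend(1) ⇒ joint angles (θ0=270°, θ1=0°, e=3)
no other 2-command option fits: unique.

extend(1), extend(1)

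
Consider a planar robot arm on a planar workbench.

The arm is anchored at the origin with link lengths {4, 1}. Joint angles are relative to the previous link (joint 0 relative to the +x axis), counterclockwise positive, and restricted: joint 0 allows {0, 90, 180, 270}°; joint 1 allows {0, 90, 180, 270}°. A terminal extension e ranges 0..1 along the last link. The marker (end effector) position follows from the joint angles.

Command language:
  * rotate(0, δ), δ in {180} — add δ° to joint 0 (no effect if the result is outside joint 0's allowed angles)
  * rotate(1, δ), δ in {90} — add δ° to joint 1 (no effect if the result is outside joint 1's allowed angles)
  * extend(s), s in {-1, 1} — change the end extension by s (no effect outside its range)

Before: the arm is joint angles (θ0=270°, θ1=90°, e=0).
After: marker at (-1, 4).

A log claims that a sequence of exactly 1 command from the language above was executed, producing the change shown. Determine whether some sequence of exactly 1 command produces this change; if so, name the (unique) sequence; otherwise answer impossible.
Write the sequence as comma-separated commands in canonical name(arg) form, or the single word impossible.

t0: joint angles (θ0=270°, θ1=90°, e=0)
step 1 (rotate(0, 180)): joint angles (θ0=90°, θ1=90°, e=0)
all 4 alternatives checked — unique.

rotate(0, 180)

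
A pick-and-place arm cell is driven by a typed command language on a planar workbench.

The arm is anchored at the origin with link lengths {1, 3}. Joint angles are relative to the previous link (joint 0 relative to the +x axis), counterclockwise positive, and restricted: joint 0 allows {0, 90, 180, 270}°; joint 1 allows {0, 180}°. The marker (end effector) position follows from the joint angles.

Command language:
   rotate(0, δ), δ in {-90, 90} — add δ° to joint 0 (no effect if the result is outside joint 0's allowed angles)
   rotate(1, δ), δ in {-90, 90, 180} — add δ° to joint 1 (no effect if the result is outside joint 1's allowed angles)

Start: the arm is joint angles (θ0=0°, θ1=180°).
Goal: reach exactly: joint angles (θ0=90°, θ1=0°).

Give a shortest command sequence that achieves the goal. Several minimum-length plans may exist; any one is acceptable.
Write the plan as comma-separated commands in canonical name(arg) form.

rotate(0, 90), rotate(1, 180)

initial: joint angles (θ0=0°, θ1=180°)
t=1 rotate(0, 90) ⇒ joint angles (θ0=90°, θ1=180°)
t=2 rotate(1, 180) ⇒ joint angles (θ0=90°, θ1=0°)
shorter routes all fall short; 2 is best.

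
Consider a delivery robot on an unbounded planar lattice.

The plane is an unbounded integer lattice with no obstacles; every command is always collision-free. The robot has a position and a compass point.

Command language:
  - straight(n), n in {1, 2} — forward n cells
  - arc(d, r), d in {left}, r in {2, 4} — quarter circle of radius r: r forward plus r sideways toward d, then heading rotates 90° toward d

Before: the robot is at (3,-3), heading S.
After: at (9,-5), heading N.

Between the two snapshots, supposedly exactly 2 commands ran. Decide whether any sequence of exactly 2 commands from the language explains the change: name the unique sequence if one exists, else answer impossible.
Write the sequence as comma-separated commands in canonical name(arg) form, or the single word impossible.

arc(left, 4), arc(left, 2)

key: cell and facing (now N) both changed — the 2 commands mix motion and turning
begin: at (3,-3), heading S
1. arc(left, 4) → at (7,-7), heading E
2. arc(left, 2) → at (9,-5), heading N
uniquely the one of 16 2-step routes that fits.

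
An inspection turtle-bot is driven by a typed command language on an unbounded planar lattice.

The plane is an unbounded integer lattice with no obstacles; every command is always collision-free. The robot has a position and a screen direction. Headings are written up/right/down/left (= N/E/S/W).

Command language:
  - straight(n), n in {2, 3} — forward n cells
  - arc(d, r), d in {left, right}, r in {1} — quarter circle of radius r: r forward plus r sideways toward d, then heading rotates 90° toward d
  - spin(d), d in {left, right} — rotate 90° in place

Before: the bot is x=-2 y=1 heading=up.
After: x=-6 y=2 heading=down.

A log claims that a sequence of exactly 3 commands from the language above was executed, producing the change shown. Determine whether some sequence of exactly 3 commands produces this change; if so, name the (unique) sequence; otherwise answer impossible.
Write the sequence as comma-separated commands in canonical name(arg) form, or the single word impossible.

arc(left, 1), straight(3), spin(left)

key: cell and facing (now S) both changed — the 3 commands mix motion and turning
from: x=-2 y=1 heading=up
1. arc(left, 1) → x=-3 y=2 heading=left
2. straight(3) → x=-6 y=2 heading=left
3. spin(left) → x=-6 y=2 heading=down
uniquely the one of 216 3-step routes that fits.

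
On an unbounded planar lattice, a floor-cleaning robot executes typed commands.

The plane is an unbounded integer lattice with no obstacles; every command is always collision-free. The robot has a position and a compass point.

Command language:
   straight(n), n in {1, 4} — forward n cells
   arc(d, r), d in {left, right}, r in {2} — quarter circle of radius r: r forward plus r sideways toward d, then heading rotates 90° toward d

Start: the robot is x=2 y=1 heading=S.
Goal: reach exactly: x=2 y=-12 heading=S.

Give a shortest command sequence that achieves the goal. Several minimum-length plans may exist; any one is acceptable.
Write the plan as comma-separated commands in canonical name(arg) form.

start: x=2 y=1 heading=S
1. straight(4) → x=2 y=-3 heading=S
2. straight(4) → x=2 y=-7 heading=S
3. straight(4) → x=2 y=-11 heading=S
4. straight(1) → x=2 y=-12 heading=S
nothing shorter than 4 reaches the goal.

straight(4), straight(4), straight(4), straight(1)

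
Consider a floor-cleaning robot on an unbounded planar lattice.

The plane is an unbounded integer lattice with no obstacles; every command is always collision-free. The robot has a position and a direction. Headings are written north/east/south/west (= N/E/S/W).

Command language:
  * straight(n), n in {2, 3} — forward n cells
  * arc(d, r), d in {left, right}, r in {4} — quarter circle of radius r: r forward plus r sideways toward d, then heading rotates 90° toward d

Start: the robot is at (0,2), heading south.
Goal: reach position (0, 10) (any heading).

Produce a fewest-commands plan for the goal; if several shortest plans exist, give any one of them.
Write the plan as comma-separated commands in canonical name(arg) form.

from: at (0,2), heading south
step 1 (arc(left, 4)): at (4,-2), heading east
step 2 (arc(left, 4)): at (8,2), heading north
step 3 (arc(left, 4)): at (4,6), heading west
step 4 (arc(right, 4)): at (0,10), heading north
no 3-step plan works, so 4 is optimal.

arc(left, 4), arc(left, 4), arc(left, 4), arc(right, 4)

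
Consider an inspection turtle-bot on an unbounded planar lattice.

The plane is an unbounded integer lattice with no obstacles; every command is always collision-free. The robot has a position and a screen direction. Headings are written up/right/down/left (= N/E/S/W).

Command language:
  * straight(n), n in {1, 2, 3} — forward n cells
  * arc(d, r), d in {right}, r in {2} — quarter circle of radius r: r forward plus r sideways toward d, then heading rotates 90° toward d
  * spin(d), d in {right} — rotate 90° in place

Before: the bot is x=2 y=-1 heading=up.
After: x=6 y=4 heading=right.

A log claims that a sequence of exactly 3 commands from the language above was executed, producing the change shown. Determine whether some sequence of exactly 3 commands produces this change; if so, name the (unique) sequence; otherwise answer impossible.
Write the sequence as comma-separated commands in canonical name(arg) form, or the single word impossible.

straight(3), arc(right, 2), straight(2)

key: running straight(2) before straight(3) would end elsewhere — order is forced
from: x=2 y=-1 heading=up
1. straight(3) → x=2 y=2 heading=up
2. arc(right, 2) → x=4 y=4 heading=right
3. straight(2) → x=6 y=4 heading=right
all 125 alternatives checked — unique.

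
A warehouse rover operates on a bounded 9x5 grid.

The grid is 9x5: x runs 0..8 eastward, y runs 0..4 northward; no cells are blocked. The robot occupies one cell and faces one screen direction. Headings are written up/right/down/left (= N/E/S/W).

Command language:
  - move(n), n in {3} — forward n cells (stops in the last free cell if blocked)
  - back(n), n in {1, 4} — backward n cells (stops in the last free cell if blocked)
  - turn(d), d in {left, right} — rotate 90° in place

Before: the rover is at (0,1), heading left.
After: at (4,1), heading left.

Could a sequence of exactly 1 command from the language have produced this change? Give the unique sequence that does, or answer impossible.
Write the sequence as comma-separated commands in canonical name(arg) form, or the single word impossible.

key: heading stays W — the single command does not turn
begin: at (0,1), heading left
1. back(4) → at (4,1), heading left
uniquely the one of 5 1-step routes that fits.

back(4)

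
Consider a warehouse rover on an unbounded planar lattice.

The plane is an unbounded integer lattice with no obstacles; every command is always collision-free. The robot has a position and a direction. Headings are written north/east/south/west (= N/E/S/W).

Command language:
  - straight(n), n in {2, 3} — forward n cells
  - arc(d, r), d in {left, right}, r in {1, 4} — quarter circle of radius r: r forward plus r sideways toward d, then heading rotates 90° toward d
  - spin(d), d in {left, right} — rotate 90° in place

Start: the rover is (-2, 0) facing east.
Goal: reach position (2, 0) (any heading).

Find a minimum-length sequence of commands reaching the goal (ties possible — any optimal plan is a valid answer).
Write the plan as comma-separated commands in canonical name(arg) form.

from: (-2, 0) facing east
1. straight(2) → (0, 0) facing east
2. straight(2) → (2, 0) facing east
minimal: 2 command(s), checked below 2.

straight(2), straight(2)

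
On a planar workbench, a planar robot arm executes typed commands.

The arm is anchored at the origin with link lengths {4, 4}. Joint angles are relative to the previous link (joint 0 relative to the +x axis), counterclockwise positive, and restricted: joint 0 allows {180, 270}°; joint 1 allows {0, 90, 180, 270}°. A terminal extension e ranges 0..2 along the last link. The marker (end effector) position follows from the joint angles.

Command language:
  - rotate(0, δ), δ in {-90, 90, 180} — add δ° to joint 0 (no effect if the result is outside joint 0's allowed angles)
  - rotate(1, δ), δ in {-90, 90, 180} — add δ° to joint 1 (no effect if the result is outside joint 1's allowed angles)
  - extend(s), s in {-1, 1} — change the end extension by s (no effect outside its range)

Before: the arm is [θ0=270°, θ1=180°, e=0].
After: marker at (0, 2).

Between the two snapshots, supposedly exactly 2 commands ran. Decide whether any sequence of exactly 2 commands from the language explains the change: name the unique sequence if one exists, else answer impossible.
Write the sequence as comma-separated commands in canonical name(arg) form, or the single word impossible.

t0: [θ0=270°, θ1=180°, e=0]
t=1 extend(1) ⇒ [θ0=270°, θ1=180°, e=1]
t=2 extend(1) ⇒ [θ0=270°, θ1=180°, e=2]
uniquely the one of 64 2-step routes that fits.

extend(1), extend(1)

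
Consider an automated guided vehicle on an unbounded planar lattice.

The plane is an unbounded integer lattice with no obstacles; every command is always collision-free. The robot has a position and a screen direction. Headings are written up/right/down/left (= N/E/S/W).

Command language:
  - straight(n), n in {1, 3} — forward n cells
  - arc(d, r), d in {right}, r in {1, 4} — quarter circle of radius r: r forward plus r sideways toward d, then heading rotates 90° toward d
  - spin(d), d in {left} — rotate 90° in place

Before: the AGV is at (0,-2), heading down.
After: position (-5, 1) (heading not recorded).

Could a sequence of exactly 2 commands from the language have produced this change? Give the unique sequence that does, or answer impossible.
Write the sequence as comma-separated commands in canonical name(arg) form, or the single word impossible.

arc(right, 1), arc(right, 4)

key: running arc(right, 4) before arc(right, 1) would end elsewhere — order is forced
start: at (0,-2), heading down
step 1 (arc(right, 1)): at (-1,-3), heading left
step 2 (arc(right, 4)): at (-5,1), heading up
all 25 alternatives checked — unique.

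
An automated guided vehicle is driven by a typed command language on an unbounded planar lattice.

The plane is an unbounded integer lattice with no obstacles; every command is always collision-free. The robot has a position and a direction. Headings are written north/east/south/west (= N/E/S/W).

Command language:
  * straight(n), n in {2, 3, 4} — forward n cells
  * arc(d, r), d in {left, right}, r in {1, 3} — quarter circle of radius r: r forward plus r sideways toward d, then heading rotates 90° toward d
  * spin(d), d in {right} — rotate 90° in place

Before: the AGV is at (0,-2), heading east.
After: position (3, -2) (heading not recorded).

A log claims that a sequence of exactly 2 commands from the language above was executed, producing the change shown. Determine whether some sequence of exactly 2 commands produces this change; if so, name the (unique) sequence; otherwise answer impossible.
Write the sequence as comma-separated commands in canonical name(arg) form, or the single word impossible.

key: running spin(right) before straight(3) would end elsewhere — order is forced
t0: at (0,-2), heading east
step 1 (straight(3)): at (3,-2), heading east
step 2 (spin(right)): at (3,-2), heading south
all 64 alternatives checked — unique.

straight(3), spin(right)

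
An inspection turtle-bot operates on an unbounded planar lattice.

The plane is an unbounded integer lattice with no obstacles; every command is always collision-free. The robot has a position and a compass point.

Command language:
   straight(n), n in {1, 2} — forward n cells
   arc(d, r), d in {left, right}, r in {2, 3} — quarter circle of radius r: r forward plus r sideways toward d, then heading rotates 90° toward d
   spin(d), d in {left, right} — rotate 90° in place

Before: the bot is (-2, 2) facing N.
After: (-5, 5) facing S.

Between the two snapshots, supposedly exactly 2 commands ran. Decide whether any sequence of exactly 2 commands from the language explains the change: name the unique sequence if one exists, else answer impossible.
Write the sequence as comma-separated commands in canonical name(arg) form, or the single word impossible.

key: order matters: swapping arc(left, 3) and spin(left) lands elsewhere
t0: (-2, 2) facing N
[1] after arc(left, 3): (-5, 5) facing W
[2] after spin(left): (-5, 5) facing S
no other 2-command option fits: unique.

arc(left, 3), spin(left)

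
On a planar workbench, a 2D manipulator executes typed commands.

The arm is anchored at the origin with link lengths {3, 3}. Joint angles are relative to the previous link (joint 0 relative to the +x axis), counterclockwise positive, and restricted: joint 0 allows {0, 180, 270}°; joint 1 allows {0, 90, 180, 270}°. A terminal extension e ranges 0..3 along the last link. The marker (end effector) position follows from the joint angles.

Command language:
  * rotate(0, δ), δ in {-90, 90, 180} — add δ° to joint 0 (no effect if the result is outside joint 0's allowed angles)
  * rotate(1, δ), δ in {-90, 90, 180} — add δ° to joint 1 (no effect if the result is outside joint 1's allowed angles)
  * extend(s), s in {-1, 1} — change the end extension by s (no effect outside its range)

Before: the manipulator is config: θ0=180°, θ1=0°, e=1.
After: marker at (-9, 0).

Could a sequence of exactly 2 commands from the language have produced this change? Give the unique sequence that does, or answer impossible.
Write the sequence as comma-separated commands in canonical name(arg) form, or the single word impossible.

extend(1), extend(1)

t0: config: θ0=180°, θ1=0°, e=1
step 1 (extend(1)): config: θ0=180°, θ1=0°, e=2
step 2 (extend(1)): config: θ0=180°, θ1=0°, e=3
uniquely the one of 64 2-step routes that fits.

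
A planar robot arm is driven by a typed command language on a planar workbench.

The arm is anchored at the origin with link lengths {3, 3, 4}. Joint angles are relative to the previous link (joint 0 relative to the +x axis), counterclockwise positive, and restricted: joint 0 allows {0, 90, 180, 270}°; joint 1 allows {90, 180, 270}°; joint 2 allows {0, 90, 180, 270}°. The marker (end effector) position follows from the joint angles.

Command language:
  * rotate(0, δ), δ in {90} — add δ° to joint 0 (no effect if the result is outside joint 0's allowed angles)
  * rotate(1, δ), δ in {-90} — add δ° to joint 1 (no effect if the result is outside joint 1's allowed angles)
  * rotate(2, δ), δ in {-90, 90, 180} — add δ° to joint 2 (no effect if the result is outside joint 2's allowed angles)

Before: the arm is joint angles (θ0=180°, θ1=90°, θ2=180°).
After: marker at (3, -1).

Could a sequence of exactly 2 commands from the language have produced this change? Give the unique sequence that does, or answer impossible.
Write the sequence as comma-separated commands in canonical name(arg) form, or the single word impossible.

initial: joint angles (θ0=180°, θ1=90°, θ2=180°)
1. rotate(0, 90) → joint angles (θ0=270°, θ1=90°, θ2=180°)
2. rotate(0, 90) → joint angles (θ0=0°, θ1=90°, θ2=180°)
uniquely the one of 25 2-step routes that fits.

rotate(0, 90), rotate(0, 90)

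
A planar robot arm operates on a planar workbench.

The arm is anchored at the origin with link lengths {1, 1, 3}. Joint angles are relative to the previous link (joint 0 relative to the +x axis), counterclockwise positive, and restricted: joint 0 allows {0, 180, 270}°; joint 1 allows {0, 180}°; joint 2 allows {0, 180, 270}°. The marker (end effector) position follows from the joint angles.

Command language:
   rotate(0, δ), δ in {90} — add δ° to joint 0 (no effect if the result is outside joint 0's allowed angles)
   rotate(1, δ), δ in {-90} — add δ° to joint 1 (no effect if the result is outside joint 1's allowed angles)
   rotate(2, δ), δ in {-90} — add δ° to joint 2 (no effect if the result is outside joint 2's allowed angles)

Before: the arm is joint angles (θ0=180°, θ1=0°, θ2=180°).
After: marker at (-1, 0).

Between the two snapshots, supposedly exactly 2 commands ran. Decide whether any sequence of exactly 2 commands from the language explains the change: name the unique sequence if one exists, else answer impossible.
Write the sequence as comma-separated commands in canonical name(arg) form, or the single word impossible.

initial: joint angles (θ0=180°, θ1=0°, θ2=180°)
t=1 rotate(0, 90) ⇒ joint angles (θ0=270°, θ1=0°, θ2=180°)
t=2 rotate(0, 90) ⇒ joint angles (θ0=0°, θ1=0°, θ2=180°)
no other 2-command option fits: unique.

rotate(0, 90), rotate(0, 90)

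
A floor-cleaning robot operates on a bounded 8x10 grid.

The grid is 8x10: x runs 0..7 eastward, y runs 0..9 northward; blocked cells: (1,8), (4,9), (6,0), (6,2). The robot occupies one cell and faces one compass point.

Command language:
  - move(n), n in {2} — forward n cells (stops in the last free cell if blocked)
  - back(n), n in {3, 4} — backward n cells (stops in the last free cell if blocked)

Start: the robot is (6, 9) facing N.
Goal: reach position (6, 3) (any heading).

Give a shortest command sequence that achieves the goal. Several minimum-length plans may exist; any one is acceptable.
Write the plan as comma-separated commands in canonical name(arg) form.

back(4), back(4)

start: (6, 9) facing N
t=1 back(4) ⇒ (6, 5) facing N
t=2 back(4) ⇒ (6, 3) facing N
minimal: 2 command(s), checked below 2.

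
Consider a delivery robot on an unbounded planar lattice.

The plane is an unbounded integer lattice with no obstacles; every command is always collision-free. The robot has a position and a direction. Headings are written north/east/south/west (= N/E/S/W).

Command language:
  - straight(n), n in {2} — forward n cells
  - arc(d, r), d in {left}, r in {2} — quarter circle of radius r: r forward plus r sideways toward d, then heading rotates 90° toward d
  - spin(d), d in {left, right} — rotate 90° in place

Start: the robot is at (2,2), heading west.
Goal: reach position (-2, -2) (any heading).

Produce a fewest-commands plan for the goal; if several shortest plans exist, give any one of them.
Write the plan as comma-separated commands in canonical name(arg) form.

t0: at (2,2), heading west
1. straight(2) → at (0,2), heading west
2. arc(left, 2) → at (-2,0), heading south
3. straight(2) → at (-2,-2), heading south
nothing shorter than 3 reaches the goal.

straight(2), arc(left, 2), straight(2)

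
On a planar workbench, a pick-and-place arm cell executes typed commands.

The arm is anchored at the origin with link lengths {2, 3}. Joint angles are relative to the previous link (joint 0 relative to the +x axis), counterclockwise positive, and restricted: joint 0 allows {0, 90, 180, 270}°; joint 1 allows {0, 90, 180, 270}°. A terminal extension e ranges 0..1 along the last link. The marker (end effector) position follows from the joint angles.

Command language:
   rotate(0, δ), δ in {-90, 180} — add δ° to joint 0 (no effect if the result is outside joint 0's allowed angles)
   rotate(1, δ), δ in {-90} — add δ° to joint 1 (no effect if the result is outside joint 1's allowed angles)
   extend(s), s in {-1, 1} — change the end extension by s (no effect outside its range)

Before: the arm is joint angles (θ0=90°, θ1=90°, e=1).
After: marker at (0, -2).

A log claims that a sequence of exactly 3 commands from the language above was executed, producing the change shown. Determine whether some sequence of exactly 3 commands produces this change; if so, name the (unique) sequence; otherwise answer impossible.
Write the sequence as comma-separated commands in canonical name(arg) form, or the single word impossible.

rotate(1, -90), rotate(1, -90), rotate(1, -90)

begin: joint angles (θ0=90°, θ1=90°, e=1)
step 1 (rotate(1, -90)): joint angles (θ0=90°, θ1=0°, e=1)
step 2 (rotate(1, -90)): joint angles (θ0=90°, θ1=270°, e=1)
step 3 (rotate(1, -90)): joint angles (θ0=90°, θ1=180°, e=1)
all 125 alternatives checked — unique.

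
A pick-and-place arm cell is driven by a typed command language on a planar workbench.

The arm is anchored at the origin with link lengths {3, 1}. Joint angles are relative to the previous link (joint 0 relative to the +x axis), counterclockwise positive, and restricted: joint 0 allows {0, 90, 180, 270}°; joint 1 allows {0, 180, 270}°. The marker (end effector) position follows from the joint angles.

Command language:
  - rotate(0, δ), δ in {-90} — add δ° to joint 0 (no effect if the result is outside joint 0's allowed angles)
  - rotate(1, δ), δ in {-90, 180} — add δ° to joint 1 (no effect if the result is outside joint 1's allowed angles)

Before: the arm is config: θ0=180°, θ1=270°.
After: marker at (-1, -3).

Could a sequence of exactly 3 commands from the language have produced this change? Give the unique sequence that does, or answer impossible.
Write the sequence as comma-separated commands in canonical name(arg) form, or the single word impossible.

from: config: θ0=180°, θ1=270°
t=1 rotate(0, -90) ⇒ config: θ0=90°, θ1=270°
t=2 rotate(0, -90) ⇒ config: θ0=0°, θ1=270°
t=3 rotate(0, -90) ⇒ config: θ0=270°, θ1=270°
uniquely the one of 27 3-step routes that fits.

rotate(0, -90), rotate(0, -90), rotate(0, -90)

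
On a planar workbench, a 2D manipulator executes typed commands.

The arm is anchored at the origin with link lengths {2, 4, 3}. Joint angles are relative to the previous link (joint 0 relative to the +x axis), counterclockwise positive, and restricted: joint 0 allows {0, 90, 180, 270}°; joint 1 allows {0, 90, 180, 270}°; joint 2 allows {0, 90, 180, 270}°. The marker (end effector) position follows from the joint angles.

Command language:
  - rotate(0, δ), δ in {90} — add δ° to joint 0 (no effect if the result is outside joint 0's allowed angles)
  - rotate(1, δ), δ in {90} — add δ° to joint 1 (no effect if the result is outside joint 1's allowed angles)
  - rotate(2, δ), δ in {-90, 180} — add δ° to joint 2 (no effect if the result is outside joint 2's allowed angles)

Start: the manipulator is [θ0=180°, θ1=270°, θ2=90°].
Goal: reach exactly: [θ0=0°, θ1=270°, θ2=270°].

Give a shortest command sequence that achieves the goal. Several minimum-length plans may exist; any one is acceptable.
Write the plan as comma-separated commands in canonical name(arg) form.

begin: [θ0=180°, θ1=270°, θ2=90°]
1. rotate(0, 90) → [θ0=270°, θ1=270°, θ2=90°]
2. rotate(0, 90) → [θ0=0°, θ1=270°, θ2=90°]
3. rotate(2, 180) → [θ0=0°, θ1=270°, θ2=270°]
minimal: 3 command(s), checked below 3.

rotate(0, 90), rotate(0, 90), rotate(2, 180)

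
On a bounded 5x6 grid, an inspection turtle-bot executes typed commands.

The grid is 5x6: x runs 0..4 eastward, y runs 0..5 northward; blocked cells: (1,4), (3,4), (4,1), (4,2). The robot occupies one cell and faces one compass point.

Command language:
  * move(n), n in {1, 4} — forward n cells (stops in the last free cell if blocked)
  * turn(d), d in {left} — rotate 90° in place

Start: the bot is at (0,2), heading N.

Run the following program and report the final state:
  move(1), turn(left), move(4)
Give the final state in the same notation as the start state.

at (0,3), heading W

start: at (0,2), heading N
t=1 move(1) ⇒ at (0,3), heading N
t=2 turn(left) ⇒ at (0,3), heading W
t=3 move(4) ⇒ at (0,3), heading W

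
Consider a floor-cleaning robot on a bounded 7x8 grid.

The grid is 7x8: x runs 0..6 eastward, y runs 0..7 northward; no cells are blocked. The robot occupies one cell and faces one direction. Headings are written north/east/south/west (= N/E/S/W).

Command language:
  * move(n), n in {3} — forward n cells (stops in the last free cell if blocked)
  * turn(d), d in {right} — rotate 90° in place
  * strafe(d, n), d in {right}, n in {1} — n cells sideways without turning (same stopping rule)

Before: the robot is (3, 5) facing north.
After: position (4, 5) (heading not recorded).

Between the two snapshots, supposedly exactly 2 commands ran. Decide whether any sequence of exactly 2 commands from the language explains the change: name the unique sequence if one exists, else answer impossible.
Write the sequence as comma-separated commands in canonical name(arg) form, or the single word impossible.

strafe(right, 1), turn(right)

key: order matters: swapping strafe(right, 1) and turn(right) lands elsewhere
start: (3, 5) facing north
[1] after strafe(right, 1): (4, 5) facing north
[2] after turn(right): (4, 5) facing east
uniquely the one of 9 2-step routes that fits.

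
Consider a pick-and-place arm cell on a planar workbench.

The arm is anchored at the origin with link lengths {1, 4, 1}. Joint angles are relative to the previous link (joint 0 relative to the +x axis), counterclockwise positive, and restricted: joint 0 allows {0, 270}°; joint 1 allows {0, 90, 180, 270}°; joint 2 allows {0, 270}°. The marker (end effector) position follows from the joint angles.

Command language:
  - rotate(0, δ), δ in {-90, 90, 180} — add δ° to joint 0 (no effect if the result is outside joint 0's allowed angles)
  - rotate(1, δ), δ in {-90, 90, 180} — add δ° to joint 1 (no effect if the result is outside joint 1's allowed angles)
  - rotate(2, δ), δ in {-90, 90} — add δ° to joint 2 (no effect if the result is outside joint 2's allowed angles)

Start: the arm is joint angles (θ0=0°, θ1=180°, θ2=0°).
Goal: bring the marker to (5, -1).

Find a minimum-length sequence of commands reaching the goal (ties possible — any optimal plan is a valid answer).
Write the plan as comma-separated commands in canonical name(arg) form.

begin: joint angles (θ0=0°, θ1=180°, θ2=0°)
t=1 rotate(2, -90) ⇒ joint angles (θ0=0°, θ1=180°, θ2=270°)
t=2 rotate(1, 180) ⇒ joint angles (θ0=0°, θ1=0°, θ2=270°)
minimal: 2 command(s), checked below 2.

rotate(2, -90), rotate(1, 180)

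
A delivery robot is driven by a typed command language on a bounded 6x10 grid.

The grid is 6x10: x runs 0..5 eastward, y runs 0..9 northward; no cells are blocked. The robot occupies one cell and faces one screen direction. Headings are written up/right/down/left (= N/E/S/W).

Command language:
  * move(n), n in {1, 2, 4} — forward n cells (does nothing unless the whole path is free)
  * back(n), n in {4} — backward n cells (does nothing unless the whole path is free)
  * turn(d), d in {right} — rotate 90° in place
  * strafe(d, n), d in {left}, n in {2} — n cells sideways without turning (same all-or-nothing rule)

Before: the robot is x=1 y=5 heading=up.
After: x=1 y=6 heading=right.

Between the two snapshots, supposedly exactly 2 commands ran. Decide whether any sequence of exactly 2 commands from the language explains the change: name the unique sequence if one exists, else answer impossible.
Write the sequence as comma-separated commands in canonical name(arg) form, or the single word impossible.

key: cell and facing (now E) both changed — the 2 commands mix motion and turning
start: x=1 y=5 heading=up
[1] after move(1): x=1 y=6 heading=up
[2] after turn(right): x=1 y=6 heading=right
no rival 2-sequence matches.

move(1), turn(right)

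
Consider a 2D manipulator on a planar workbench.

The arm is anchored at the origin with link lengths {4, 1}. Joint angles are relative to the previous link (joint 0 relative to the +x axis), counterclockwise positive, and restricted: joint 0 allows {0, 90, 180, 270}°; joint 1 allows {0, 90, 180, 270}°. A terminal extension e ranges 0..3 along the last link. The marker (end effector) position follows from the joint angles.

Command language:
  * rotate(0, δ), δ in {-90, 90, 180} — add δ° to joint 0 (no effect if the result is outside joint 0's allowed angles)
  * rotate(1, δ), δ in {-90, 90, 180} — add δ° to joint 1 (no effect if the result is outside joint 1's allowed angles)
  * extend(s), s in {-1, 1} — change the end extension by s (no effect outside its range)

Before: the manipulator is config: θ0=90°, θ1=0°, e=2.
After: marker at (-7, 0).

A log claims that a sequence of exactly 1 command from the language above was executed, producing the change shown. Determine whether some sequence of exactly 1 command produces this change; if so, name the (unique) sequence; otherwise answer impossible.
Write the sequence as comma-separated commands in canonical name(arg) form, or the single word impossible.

rotate(0, 90)

start: config: θ0=90°, θ1=0°, e=2
1. rotate(0, 90) → config: θ0=180°, θ1=0°, e=2
no rival 1-sequence matches.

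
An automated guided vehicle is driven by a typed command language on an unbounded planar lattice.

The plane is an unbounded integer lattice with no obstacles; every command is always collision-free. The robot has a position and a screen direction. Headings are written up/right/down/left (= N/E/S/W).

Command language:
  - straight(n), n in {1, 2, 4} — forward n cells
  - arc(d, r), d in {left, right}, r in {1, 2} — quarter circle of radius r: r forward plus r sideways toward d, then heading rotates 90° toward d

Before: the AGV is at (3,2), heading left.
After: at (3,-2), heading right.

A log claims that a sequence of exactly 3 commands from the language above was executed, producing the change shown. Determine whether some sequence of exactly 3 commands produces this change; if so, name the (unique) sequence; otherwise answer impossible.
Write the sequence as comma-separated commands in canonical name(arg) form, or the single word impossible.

arc(left, 1), straight(2), arc(left, 1)

key: cell and facing (now E) both changed — the 3 commands mix motion and turning
initial: at (3,2), heading left
[1] after arc(left, 1): at (2,1), heading down
[2] after straight(2): at (2,-1), heading down
[3] after arc(left, 1): at (3,-2), heading right
no other 3-command option fits: unique.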